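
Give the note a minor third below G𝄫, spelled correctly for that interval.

Ebb

A third below G lands on the letter E.
A minor third spans 3 semitones, so Gbb moves to pitch class 2. On the letter E that is Ebb.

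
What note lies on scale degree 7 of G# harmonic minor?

Degree 7 takes the letter 6 steps above G, which is F.
In harmonic minor, degree 7 sits 11 semitones above the tonic. G# + 11 semitones is pitch class 7, spelled on F as F##.

F##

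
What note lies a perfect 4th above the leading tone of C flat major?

The leading tone of Cb major is Bb.
A perfect fourth (5 semitones) above Bb lands on the letter E, giving Eb.

Eb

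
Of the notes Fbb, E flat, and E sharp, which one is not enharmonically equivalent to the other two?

In 12-tone equal temperament, enharmonic equivalents share a pitch class. Fbb is pitch class 3; Eb is pitch class 3; E# is pitch class 5.
Fbb and Eb share pitch class 3, while E# is pitch class 5.

E#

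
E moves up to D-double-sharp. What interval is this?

augmented seventh

Counting letters E–F–G–A–B–C–D gives a seventh.
E→D## = 12 semitones, 1 wider than the major seventh (11), so augmented.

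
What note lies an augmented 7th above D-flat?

D up a major seventh is C#, so the target letter is C.
From Db, an augmented seventh is 12 semitones up: C#.

C#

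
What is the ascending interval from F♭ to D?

augmented sixth

The letter names run F→D, a span of 5 letter steps, so the interval is some kind of sixth.
Fb to D is 10 semitones. A major sixth is 9, so 10 makes it augmented.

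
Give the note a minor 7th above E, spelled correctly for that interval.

D

E up a major seventh is D#, so the target letter is D.
From E, a minor seventh is 10 semitones up: D.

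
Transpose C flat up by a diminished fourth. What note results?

A fourth above C lands on the letter F.
A diminished fourth spans 4 semitones, so Cb moves to pitch class 3. On the letter F that is Fbb.

Fbb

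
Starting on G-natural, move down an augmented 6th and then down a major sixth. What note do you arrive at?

Dbb

An augmented sixth down from G is Bbb (letter B, 10 semitones down).
A major sixth down from Bbb is Dbb (letter D, 9 semitones down).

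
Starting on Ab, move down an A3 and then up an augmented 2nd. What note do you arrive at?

An augmented third down from Ab is Fbb (letter F, 5 semitones down).
An augmented second up from Fbb is Gb (letter G, 3 semitones up).

Gb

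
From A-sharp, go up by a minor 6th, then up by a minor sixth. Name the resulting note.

D

A minor sixth up from A# is F# (letter F, 8 semitones up).
A minor sixth up from F# is D (letter D, 8 semitones up).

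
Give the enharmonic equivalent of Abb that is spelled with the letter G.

Abb is pitch class 7. The letter G alone is pitch class 7.
Pitch class 7 on G needs no accidental: G.

G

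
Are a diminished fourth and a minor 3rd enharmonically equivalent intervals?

No

A diminished fourth spans 4 semitones; a minor third spans 3.
The spans differ, so they are not enharmonic equivalents.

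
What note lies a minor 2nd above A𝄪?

A second above A lands on the letter B.
A minor second spans 1 semitone, so A## moves to pitch class 0. On the letter B that is B#.

B#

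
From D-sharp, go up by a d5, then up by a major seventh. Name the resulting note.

G#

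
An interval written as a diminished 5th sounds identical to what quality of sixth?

doubly diminished

A diminished fifth spans 6 semitones.
A sixth spanning 6 semitones is doubly diminished (the major sixth is 9).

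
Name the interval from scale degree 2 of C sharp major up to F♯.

minor third

Scale degree 2 of C# major is D#.
D# up to F#: letters D→F make it a third; 3 semitones makes it minor.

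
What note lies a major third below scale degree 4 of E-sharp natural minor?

Scale degree 4 of E# natural minor is A#.
A major third (4 semitones) below A# lands on the letter F, giving F#.

F#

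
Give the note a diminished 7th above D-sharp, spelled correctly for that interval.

C

D up a major seventh is C#, so the target letter is C.
From D#, a diminished seventh is 9 semitones up: C.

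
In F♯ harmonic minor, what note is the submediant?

D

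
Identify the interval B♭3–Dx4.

doubly augmented third

The letter names run B→D, a span of 2 letter steps, so the interval is some kind of third.
Bb to D## is 6 semitones. A major third is 4, so 6 makes it doubly augmented.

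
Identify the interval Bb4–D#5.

The letter names run B→D, a span of 2 letter steps, so the interval is some kind of third.
Bb to D# is 5 semitones. A major third is 4, so 5 makes it augmented.

augmented third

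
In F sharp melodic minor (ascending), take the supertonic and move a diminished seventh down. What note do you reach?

The supertonic of F# melodic minor (ascending) is G#.
A diminished seventh (9 semitones) below G# lands on the letter A, giving A##.

A##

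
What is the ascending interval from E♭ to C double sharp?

doubly augmented sixth

The letter names run E→C, a span of 5 letter steps, so the interval is some kind of sixth.
Eb to C## is 11 semitones. A major sixth is 9, so 11 makes it doubly augmented.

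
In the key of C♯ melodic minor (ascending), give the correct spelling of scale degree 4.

F#

Degree 4 takes the letter 3 steps above C, which is F.
In melodic minor (ascending), degree 4 sits 5 semitones above the tonic. C# + 5 semitones is pitch class 6, spelled on F as F#.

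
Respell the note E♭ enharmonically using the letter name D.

D#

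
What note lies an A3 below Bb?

A third below B lands on the letter G.
An augmented third spans 5 semitones, so Bb moves to pitch class 5. On the letter G that is Gbb.

Gbb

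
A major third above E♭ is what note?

E up a major third is G#, so the target letter is G.
From Eb, a major third is 4 semitones up: G.

G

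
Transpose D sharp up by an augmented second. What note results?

E##

A second above D lands on the letter E.
An augmented second spans 3 semitones, so D# moves to pitch class 6. On the letter E that is E##.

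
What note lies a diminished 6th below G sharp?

G down a major sixth is Bb, so the target letter is B.
From G#, a diminished sixth is 7 semitones down: B##.

B##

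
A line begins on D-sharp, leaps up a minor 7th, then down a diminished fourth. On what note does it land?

A minor seventh up from D# is C# (letter C, 10 semitones up).
A diminished fourth down from C# is G## (letter G, 4 semitones down).

G##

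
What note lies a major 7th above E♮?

D#

E up a major seventh is D#, so the target letter is D.
From E, a major seventh is 11 semitones up: D#.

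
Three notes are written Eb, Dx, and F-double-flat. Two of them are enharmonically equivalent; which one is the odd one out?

In 12-tone equal temperament, enharmonic equivalents share a pitch class. Eb is pitch class 3; D## is pitch class 4; Fbb is pitch class 3.
Eb and Fbb share pitch class 3, while D## is pitch class 4.

D##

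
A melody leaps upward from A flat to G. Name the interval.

major seventh

Counting letters A–B–C–D–E–F–G gives a seventh.
Ab→G = 11 semitones, exactly the major seventh.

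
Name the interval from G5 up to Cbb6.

The letter names run G→C, a span of 3 letter steps, so the interval is some kind of fourth.
G to Cbb is 3 semitones. A perfect fourth is 5, so 3 makes it doubly diminished.

doubly diminished fourth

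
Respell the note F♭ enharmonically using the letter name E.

E

Plain E sits at the same pitch as Fb, so on the letter E the same pitch needs a natural: E.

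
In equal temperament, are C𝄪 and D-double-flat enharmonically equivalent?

No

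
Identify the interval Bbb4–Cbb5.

The letter names run B→C, a span of 1 letter step, so the interval is some kind of second.
Bbb to Cbb is 1 semitone. A major second is 2, so 1 makes it minor.

minor second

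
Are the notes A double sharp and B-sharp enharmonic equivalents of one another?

No

A## is pitch class 11; B# is pitch class 0.
The pitch classes differ (11 vs. 0), so they are not enharmonic equivalents.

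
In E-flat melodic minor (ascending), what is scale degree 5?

The Eb melodic minor (ascending) scale runs Eb F Gb Ab Bb C D.
Degree 5 is Bb.

Bb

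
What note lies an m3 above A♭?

A up a major third is C#, so the target letter is C.
From Ab, a minor third is 3 semitones up: Cb.

Cb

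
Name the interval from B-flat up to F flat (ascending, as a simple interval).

The letter names run B→F, a span of 4 letter steps, so the interval is some kind of fifth.
Bb to Fb is 6 semitones. A perfect fifth is 7, so 6 makes it diminished.

diminished fifth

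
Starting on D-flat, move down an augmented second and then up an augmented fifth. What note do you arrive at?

An augmented second down from Db is Cbb (letter C, 3 semitones down).
An augmented fifth up from Cbb is Gb (letter G, 8 semitones up).

Gb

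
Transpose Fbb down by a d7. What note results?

A seventh below F lands on the letter G.
A diminished seventh spans 9 semitones, so Fbb moves to pitch class 6. On the letter G that is Gb.

Gb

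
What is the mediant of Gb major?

Bb

Degree 3 takes the letter 2 steps above G, which is B.
In major, degree 3 sits 4 semitones above the tonic. Gb + 4 semitones is pitch class 10, spelled on B as Bb.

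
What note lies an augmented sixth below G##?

G down a major sixth is Bb, so the target letter is B.
From G##, an augmented sixth is 10 semitones down: B.

B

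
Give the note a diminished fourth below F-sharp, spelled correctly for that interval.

C##

F down a perfect fourth is C, so the target letter is C.
From F#, a diminished fourth is 4 semitones down: C##.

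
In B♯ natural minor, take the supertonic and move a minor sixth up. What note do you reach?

A#

The supertonic of B# natural minor is C##.
A minor sixth (8 semitones) above C## lands on the letter A, giving A#.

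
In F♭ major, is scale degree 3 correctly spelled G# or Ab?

Ab

Each scale degree takes a distinct letter name. Degree 3 of a scale on F must use the letter A.
Ab and G# are enharmonically the same pitch, but only Ab uses the letter A, so it is the correct spelling here.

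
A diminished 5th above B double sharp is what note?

F##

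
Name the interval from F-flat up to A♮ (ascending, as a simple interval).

The letter names run F→A, a span of 2 letter steps, so the interval is some kind of third.
Fb to A is 5 semitones. A major third is 4, so 5 makes it augmented.

augmented third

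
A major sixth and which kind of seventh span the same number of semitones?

diminished

A major sixth spans 9 semitones.
A seventh spanning 9 semitones is diminished (the major seventh is 11).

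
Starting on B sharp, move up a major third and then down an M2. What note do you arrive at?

C##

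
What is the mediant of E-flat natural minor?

Gb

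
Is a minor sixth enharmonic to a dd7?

Yes

A minor sixth spans 8 semitones; a doubly diminished seventh spans 8.
They are enharmonically equivalent.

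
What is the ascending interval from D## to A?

doubly diminished fifth

Counting letters D–E–F–G–A gives a fifth.
D##→A = 5 semitones, 2 narrower than the perfect fifth (7), so doubly diminished.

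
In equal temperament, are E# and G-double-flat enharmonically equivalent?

Yes

E# is pitch class 5; Gbb is pitch class 5.
All spellings map to pitch class 5, so they are enharmonically equivalent.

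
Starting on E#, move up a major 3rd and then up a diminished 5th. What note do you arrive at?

D#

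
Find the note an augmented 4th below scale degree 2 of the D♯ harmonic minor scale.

Scale degree 2 of D# harmonic minor is E#.
An augmented fourth (6 semitones) below E# lands on the letter B, giving B.

B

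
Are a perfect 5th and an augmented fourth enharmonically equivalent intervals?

A perfect fifth spans 7 semitones; an augmented fourth spans 6.
The spans differ, so they are not enharmonic equivalents.

No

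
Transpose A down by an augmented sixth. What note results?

Cb

A down a major sixth is C, so the target letter is C.
From A, an augmented sixth is 10 semitones down: Cb.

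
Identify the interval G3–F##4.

augmented seventh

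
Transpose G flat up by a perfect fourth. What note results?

Cb

A fourth above G lands on the letter C.
A perfect fourth spans 5 semitones, so Gb moves to pitch class 11. On the letter C that is Cb.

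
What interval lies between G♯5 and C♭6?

doubly diminished fourth

The letter names run G→C, a span of 3 letter steps, so the interval is some kind of fourth.
G# to Cb is 3 semitones. A perfect fourth is 5, so 3 makes it doubly diminished.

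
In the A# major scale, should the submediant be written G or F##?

Each scale degree takes a distinct letter name. Degree 6 of a scale on A must use the letter F.
F## and G are enharmonically the same pitch, but only F## uses the letter F, so it is the correct spelling here.

F##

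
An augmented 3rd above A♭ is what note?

A up a major third is C#, so the target letter is C.
From Ab, an augmented third is 5 semitones up: C#.

C#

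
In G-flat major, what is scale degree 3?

Bb

Degree 3 takes the letter 2 steps above G, which is B.
In major, degree 3 sits 4 semitones above the tonic. Gb + 4 semitones is pitch class 10, spelled on B as Bb.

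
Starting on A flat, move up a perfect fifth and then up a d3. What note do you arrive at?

Gbb

A perfect fifth up from Ab is Eb (letter E, 7 semitones up).
A diminished third up from Eb is Gbb (letter G, 2 semitones up).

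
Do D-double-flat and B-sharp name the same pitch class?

Yes

Dbb is pitch class 0; B# is pitch class 0.
All spellings map to pitch class 0, so they are enharmonically equivalent.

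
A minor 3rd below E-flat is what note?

C

E down a major third is C, so the target letter is C.
From Eb, a minor third is 3 semitones down: C.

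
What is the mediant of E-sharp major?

G##

Degree 3 takes the letter 2 steps above E, which is G.
In major, degree 3 sits 4 semitones above the tonic. E# + 4 semitones is pitch class 9, spelled on G as G##.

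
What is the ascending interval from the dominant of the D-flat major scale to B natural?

augmented second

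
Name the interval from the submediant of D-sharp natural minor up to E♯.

The submediant of D# natural minor is B.
B up to E#: letters B→E make it a fourth; 6 semitones makes it augmented.

augmented fourth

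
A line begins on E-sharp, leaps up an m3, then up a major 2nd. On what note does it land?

A#

A minor third up from E# is G# (letter G, 3 semitones up).
A major second up from G# is A# (letter A, 2 semitones up).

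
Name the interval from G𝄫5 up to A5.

Counting letters G–A gives a second.
Gbb→A = 4 semitones, 2 wider than the major second (2), so doubly augmented.

doubly augmented second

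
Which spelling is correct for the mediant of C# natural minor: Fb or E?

Each scale degree takes a distinct letter name. Degree 3 of a scale on C must use the letter E.
E and Fb are enharmonically the same pitch, but only E uses the letter E, so it is the correct spelling here.

E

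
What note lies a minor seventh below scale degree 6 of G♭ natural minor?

Fb

Scale degree 6 of Gb natural minor is Ebb.
A minor seventh (10 semitones) below Ebb lands on the letter F, giving Fb.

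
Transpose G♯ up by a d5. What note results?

D

G up a perfect fifth is D, so the target letter is D.
From G#, a diminished fifth is 6 semitones up: D.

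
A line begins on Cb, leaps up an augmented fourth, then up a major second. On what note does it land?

G

An augmented fourth up from Cb is F (letter F, 6 semitones up).
A major second up from F is G (letter G, 2 semitones up).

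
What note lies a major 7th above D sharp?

C##

A seventh above D lands on the letter C.
A major seventh spans 11 semitones, so D# moves to pitch class 2. On the letter C that is C##.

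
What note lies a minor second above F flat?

A second above F lands on the letter G.
A minor second spans 1 semitone, so Fb moves to pitch class 5. On the letter G that is Gbb.

Gbb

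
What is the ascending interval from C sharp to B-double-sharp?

The letter names run C→B, a span of 6 letter steps, so the interval is some kind of seventh.
C# to B## is 12 semitones. A major seventh is 11, so 12 makes it augmented.

augmented seventh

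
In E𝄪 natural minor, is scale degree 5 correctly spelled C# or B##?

B##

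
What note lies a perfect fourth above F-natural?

Bb

A fourth above F lands on the letter B.
A perfect fourth spans 5 semitones, so F moves to pitch class 10. On the letter B that is Bb.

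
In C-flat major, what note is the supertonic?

Degree 2 takes the letter 1 step above C, which is D.
In major, degree 2 sits 2 semitones above the tonic. Cb + 2 semitones is pitch class 1, spelled on D as Db.

Db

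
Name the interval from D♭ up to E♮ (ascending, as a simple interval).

augmented second

Counting letters D–E gives a second.
Db→E = 3 semitones, 1 wider than the major second (2), so augmented.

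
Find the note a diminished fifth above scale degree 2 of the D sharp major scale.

B

Scale degree 2 of D# major is E#.
A diminished fifth (6 semitones) above E# lands on the letter B, giving B.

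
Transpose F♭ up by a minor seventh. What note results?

Ebb

F up a major seventh is E, so the target letter is E.
From Fb, a minor seventh is 10 semitones up: Ebb.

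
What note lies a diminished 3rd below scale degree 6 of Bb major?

E#

Scale degree 6 of Bb major is G.
A diminished third (2 semitones) below G lands on the letter E, giving E#.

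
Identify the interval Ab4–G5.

major seventh

The letter names run A→G, a span of 6 letter steps, so the interval is some kind of seventh.
Ab to G is 11 semitones. A major seventh is 11, so 11 makes it major.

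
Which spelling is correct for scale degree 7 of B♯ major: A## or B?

A##

Each scale degree takes a distinct letter name. Degree 7 of a scale on B must use the letter A.
A## and B are enharmonically the same pitch, but only A## uses the letter A, so it is the correct spelling here.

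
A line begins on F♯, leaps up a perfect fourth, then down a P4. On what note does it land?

F#

A perfect fourth up from F# is B (letter B, 5 semitones up).
A perfect fourth down from B is F# (letter F, 5 semitones down).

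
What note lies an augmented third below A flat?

A down a major third is F, so the target letter is F.
From Ab, an augmented third is 5 semitones down: Fbb.

Fbb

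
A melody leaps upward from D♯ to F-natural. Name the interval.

diminished third

The letter names run D→F, a span of 2 letter steps, so the interval is some kind of third.
D# to F is 2 semitones. A major third is 4, so 2 makes it diminished.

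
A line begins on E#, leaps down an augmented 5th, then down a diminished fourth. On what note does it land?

E#

An augmented fifth down from E# is A (letter A, 8 semitones down).
A diminished fourth down from A is E# (letter E, 4 semitones down).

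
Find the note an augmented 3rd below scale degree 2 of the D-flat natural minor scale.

Cbb

Scale degree 2 of Db natural minor is Eb.
An augmented third (5 semitones) below Eb lands on the letter C, giving Cbb.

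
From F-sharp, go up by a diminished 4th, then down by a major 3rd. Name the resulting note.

Gb

A diminished fourth up from F# is Bb (letter B, 4 semitones up).
A major third down from Bb is Gb (letter G, 4 semitones down).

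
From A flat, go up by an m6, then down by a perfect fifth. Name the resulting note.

Bbb

A minor sixth up from Ab is Fb (letter F, 8 semitones up).
A perfect fifth down from Fb is Bbb (letter B, 7 semitones down).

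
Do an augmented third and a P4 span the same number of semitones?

An augmented third spans 5 semitones; a perfect fourth spans 5.
They are enharmonically equivalent.

Yes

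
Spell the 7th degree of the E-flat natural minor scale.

Db

The Eb natural minor scale runs Eb F Gb Ab Bb Cb Db.
Degree 7 is Db.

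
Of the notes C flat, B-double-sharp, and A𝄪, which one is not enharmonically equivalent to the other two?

In 12-tone equal temperament, enharmonic equivalents share a pitch class. Cb is pitch class 11; B## is pitch class 1; A## is pitch class 11.
Cb and A## share pitch class 11, while B## is pitch class 1.

B##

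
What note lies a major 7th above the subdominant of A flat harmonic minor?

C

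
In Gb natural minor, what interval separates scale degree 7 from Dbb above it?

minor sixth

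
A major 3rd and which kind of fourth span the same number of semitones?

A major third spans 4 semitones.
A fourth spanning 4 semitones is diminished (the perfect fourth is 5).

diminished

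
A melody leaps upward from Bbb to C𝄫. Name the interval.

Counting letters B–C gives a second.
Bbb→Cbb = 1 semitone, 1 narrower than the major second (2), so minor.

minor second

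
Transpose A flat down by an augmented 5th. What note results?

Dbb

A fifth below A lands on the letter D.
An augmented fifth spans 8 semitones, so Ab moves to pitch class 0. On the letter D that is Dbb.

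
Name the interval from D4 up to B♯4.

augmented sixth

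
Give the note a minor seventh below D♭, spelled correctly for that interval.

Eb

D down a major seventh is Eb, so the target letter is E.
From Db, a minor seventh is 10 semitones down: Eb.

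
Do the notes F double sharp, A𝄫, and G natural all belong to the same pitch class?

Yes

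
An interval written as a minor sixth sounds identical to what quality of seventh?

doubly diminished

A minor sixth spans 8 semitones.
A seventh spanning 8 semitones is doubly diminished (the major seventh is 11).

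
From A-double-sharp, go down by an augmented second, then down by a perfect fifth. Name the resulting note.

An augmented second down from A## is G# (letter G, 3 semitones down).
A perfect fifth down from G# is C# (letter C, 7 semitones down).

C#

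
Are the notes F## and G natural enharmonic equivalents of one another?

Yes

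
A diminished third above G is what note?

Bbb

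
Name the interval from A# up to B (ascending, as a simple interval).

minor second

The letter names run A→B, a span of 1 letter step, so the interval is some kind of second.
A# to B is 1 semitone. A major second is 2, so 1 makes it minor.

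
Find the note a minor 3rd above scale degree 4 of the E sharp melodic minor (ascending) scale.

Scale degree 4 of E# melodic minor (ascending) is A#.
A minor third (3 semitones) above A# lands on the letter C, giving C#.

C#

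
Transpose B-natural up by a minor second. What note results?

C

A second above B lands on the letter C.
A minor second spans 1 semitone, so B moves to pitch class 0. On the letter C that is C.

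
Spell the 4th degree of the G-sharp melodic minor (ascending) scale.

The G# melodic minor (ascending) scale runs G# A# B C# D# E# F##.
Degree 4 is C#.

C#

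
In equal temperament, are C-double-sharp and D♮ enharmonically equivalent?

C## is pitch class 2; D is pitch class 2.
All spellings map to pitch class 2, so they are enharmonically equivalent.

Yes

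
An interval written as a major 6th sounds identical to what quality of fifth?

doubly augmented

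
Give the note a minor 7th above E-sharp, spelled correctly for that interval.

D#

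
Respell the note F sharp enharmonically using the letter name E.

F# is pitch class 6. The letter E alone is pitch class 4.
To reach pitch class 6 from E requires an offset of +2 semitones, i.e. double sharp: E##.

E##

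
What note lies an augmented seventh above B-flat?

B up a major seventh is A#, so the target letter is A.
From Bb, an augmented seventh is 12 semitones up: A#.

A#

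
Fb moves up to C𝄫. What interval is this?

Counting letters F–G–A–B–C gives a fifth.
Fb→Cbb = 6 semitones, 1 narrower than the perfect fifth (7), so diminished.

diminished fifth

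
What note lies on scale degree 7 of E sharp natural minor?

The E# natural minor scale runs E# F## G# A# B# C# D#.
Degree 7 is D#.

D#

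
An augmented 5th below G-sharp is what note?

G down a perfect fifth is C, so the target letter is C.
From G#, an augmented fifth is 8 semitones down: C.

C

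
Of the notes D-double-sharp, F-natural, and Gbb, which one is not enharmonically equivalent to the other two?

D##

In 12-tone equal temperament, enharmonic equivalents share a pitch class. D## is pitch class 4; F is pitch class 5; Gbb is pitch class 5.
F and Gbb share pitch class 5, while D## is pitch class 4.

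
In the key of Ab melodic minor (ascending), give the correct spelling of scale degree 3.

Cb

The Ab melodic minor (ascending) scale runs Ab Bb Cb Db Eb F G.
Degree 3 is Cb.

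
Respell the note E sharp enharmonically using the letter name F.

E# is pitch class 5. The letter F alone is pitch class 5.
Pitch class 5 on F needs no accidental: F.

F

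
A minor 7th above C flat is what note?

A seventh above C lands on the letter B.
A minor seventh spans 10 semitones, so Cb moves to pitch class 9. On the letter B that is Bbb.

Bbb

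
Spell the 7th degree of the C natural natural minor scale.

Degree 7 takes the letter 6 steps above C, which is B.
In natural minor, degree 7 sits 10 semitones above the tonic. C + 10 semitones is pitch class 10, spelled on B as Bb.

Bb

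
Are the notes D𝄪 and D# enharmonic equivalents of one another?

Two spellings are enharmonically equivalent only if they share a pitch class.
Here D## → 4, D# → 3; 3 ≠ 4, so they are not.

No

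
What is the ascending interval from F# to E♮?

minor seventh

The letter names run F→E, a span of 6 letter steps, so the interval is some kind of seventh.
F# to E is 10 semitones. A major seventh is 11, so 10 makes it minor.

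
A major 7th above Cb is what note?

A seventh above C lands on the letter B.
A major seventh spans 11 semitones, so Cb moves to pitch class 10. On the letter B that is Bb.

Bb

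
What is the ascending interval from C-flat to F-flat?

perfect fourth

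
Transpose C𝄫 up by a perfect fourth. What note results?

C up a perfect fourth is F, so the target letter is F.
From Cbb, a perfect fourth is 5 semitones up: Fbb.

Fbb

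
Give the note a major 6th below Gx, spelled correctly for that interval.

B#

G down a major sixth is Bb, so the target letter is B.
From G##, a major sixth is 9 semitones down: B#.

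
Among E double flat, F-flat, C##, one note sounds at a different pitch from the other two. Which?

In 12-tone equal temperament, enharmonic equivalents share a pitch class. Ebb is pitch class 2; Fb is pitch class 4; C## is pitch class 2.
Ebb and C## share pitch class 2, while Fb is pitch class 4.

Fb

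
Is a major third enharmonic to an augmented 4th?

A major third spans 4 semitones; an augmented fourth spans 6.
The spans differ, so they are not enharmonic equivalents.

No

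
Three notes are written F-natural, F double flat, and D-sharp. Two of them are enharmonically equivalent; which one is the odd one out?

F

In 12-tone equal temperament, enharmonic equivalents share a pitch class. F is pitch class 5; Fbb is pitch class 3; D# is pitch class 3.
Fbb and D# share pitch class 3, while F is pitch class 5.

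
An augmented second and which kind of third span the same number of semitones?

minor

An augmented second spans 3 semitones.
A third spanning 3 semitones is minor (the major third is 4).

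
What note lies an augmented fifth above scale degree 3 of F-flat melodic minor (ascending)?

Scale degree 3 of Fb melodic minor (ascending) is Abb.
An augmented fifth (8 semitones) above Abb lands on the letter E, giving Eb.

Eb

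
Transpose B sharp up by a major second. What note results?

C##

B up a major second is C#, so the target letter is C.
From B#, a major second is 2 semitones up: C##.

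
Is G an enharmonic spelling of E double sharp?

No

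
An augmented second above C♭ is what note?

A second above C lands on the letter D.
An augmented second spans 3 semitones, so Cb moves to pitch class 2. On the letter D that is D.

D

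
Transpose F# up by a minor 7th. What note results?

E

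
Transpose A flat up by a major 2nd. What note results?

A up a major second is B, so the target letter is B.
From Ab, a major second is 2 semitones up: Bb.

Bb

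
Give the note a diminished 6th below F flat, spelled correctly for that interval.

A

F down a major sixth is Ab, so the target letter is A.
From Fb, a diminished sixth is 7 semitones down: A.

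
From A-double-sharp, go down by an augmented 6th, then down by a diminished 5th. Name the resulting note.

F##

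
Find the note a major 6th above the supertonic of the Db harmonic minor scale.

The supertonic of Db harmonic minor is Eb.
A major sixth (9 semitones) above Eb lands on the letter C, giving C.

C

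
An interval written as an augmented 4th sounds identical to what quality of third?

An augmented fourth spans 6 semitones.
A third spanning 6 semitones is doubly augmented (the major third is 4).

doubly augmented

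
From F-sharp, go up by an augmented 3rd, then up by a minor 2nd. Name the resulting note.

B#

An augmented third up from F# is A## (letter A, 5 semitones up).
A minor second up from A## is B# (letter B, 1 semitone up).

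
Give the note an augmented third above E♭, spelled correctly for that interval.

G#

A third above E lands on the letter G.
An augmented third spans 5 semitones, so Eb moves to pitch class 8. On the letter G that is G#.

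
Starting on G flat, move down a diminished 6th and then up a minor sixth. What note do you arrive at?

A diminished sixth down from Gb is B (letter B, 7 semitones down).
A minor sixth up from B is G (letter G, 8 semitones up).

G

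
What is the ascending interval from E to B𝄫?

The letter names run E→B, a span of 4 letter steps, so the interval is some kind of fifth.
E to Bbb is 5 semitones. A perfect fifth is 7, so 5 makes it doubly diminished.

doubly diminished fifth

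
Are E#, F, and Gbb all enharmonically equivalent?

Yes

E# = pitch class 5 and F = pitch class 5 and Gbb = pitch class 5 — the same pitch class, so they are enharmonic equivalents.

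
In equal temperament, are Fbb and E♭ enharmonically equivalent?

Yes

Fbb is pitch class 3; Eb is pitch class 3.
All spellings map to pitch class 3, so they are enharmonically equivalent.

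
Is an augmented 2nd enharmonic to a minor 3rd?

Yes

An augmented second spans 3 semitones; a minor third spans 3.
They are enharmonically equivalent.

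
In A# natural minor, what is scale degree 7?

G#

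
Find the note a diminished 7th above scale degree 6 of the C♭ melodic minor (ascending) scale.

Scale degree 6 of Cb melodic minor (ascending) is Ab.
A diminished seventh (9 semitones) above Ab lands on the letter G, giving Gbb.

Gbb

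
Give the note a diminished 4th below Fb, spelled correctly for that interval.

A fourth below F lands on the letter C.
A diminished fourth spans 4 semitones, so Fb moves to pitch class 0. On the letter C that is C.

C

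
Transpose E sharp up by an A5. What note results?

B##

A fifth above E lands on the letter B.
An augmented fifth spans 8 semitones, so E# moves to pitch class 1. On the letter B that is B##.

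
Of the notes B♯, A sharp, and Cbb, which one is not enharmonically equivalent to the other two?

In 12-tone equal temperament, enharmonic equivalents share a pitch class. B# is pitch class 0; A# is pitch class 10; Cbb is pitch class 10.
A# and Cbb share pitch class 10, while B# is pitch class 0.

B#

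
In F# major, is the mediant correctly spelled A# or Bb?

A#

Each scale degree takes a distinct letter name. Degree 3 of a scale on F must use the letter A.
A# and Bb are enharmonically the same pitch, but only A# uses the letter A, so it is the correct spelling here.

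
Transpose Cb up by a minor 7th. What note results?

Bbb

A seventh above C lands on the letter B.
A minor seventh spans 10 semitones, so Cb moves to pitch class 9. On the letter B that is Bbb.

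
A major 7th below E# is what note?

F#

E down a major seventh is F, so the target letter is F.
From E#, a major seventh is 11 semitones down: F#.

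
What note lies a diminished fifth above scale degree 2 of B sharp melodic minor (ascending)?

Scale degree 2 of B# melodic minor (ascending) is C##.
A diminished fifth (6 semitones) above C## lands on the letter G, giving G#.

G#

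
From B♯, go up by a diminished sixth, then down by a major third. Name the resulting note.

Eb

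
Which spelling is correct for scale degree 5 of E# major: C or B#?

B#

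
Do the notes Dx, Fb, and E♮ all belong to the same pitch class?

Yes

D## is pitch class 4; Fb is pitch class 4; E is pitch class 4.
All spellings map to pitch class 4, so they are enharmonically equivalent.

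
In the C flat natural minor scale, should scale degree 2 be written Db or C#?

Each scale degree takes a distinct letter name. Degree 2 of a scale on C must use the letter D.
Db and C# are enharmonically the same pitch, but only Db uses the letter D, so it is the correct spelling here.

Db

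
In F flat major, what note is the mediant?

Ab

Degree 3 takes the letter 2 steps above F, which is A.
In major, degree 3 sits 4 semitones above the tonic. Fb + 4 semitones is pitch class 8, spelled on A as Ab.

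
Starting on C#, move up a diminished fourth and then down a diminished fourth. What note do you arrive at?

C#

A diminished fourth up from C# is F (letter F, 4 semitones up).
A diminished fourth down from F is C# (letter C, 4 semitones down).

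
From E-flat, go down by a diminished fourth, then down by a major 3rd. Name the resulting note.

A diminished fourth down from Eb is B (letter B, 4 semitones down).
A major third down from B is G (letter G, 4 semitones down).

G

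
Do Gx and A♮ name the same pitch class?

Yes

G## = pitch class 9 and A = pitch class 9 — the same pitch class, so they are enharmonic equivalents.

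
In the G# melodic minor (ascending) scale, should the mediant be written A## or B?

B

Each scale degree takes a distinct letter name. Degree 3 of a scale on G must use the letter B.
B and A## are enharmonically the same pitch, but only B uses the letter B, so it is the correct spelling here.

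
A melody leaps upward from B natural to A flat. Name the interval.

diminished seventh

The letter names run B→A, a span of 6 letter steps, so the interval is some kind of seventh.
B to Ab is 9 semitones. A major seventh is 11, so 9 makes it diminished.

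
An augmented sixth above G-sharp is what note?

E##

G up a major sixth is E, so the target letter is E.
From G#, an augmented sixth is 10 semitones up: E##.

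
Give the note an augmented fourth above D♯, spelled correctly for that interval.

G##

D up a perfect fourth is G, so the target letter is G.
From D#, an augmented fourth is 6 semitones up: G##.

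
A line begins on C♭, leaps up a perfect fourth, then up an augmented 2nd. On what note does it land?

G

A perfect fourth up from Cb is Fb (letter F, 5 semitones up).
An augmented second up from Fb is G (letter G, 3 semitones up).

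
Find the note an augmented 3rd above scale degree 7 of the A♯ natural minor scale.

Scale degree 7 of A# natural minor is G#.
An augmented third (5 semitones) above G# lands on the letter B, giving B##.

B##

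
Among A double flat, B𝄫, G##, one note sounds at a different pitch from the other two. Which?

Abb

In 12-tone equal temperament, enharmonic equivalents share a pitch class. Abb is pitch class 7; Bbb is pitch class 9; G## is pitch class 9.
Bbb and G## share pitch class 9, while Abb is pitch class 7.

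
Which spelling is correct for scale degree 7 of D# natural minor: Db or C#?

Each scale degree takes a distinct letter name. Degree 7 of a scale on D must use the letter C.
C# and Db are enharmonically the same pitch, but only C# uses the letter C, so it is the correct spelling here.

C#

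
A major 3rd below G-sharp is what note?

E

G down a major third is Eb, so the target letter is E.
From G#, a major third is 4 semitones down: E.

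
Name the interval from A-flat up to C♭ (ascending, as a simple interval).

minor third

The letter names run A→C, a span of 2 letter steps, so the interval is some kind of third.
Ab to Cb is 3 semitones. A major third is 4, so 3 makes it minor.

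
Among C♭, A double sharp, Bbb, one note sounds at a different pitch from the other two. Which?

In 12-tone equal temperament, enharmonic equivalents share a pitch class. Cb is pitch class 11; A## is pitch class 11; Bbb is pitch class 9.
Cb and A## share pitch class 11, while Bbb is pitch class 9.

Bbb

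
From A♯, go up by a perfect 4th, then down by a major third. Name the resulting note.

B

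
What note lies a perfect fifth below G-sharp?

C#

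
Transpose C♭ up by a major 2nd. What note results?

Db

A second above C lands on the letter D.
A major second spans 2 semitones, so Cb moves to pitch class 1. On the letter D that is Db.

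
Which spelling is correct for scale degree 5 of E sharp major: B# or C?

Each scale degree takes a distinct letter name. Degree 5 of a scale on E must use the letter B.
B# and C are enharmonically the same pitch, but only B# uses the letter B, so it is the correct spelling here.

B#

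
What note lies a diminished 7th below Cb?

C down a major seventh is Db, so the target letter is D.
From Cb, a diminished seventh is 9 semitones down: D.

D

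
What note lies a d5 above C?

C up a perfect fifth is G, so the target letter is G.
From C, a diminished fifth is 6 semitones up: Gb.

Gb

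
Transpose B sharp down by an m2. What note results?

B down a major second is A, so the target letter is A.
From B#, a minor second is 1 semitone down: A##.

A##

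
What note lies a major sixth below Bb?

Db

B down a major sixth is D, so the target letter is D.
From Bb, a major sixth is 9 semitones down: Db.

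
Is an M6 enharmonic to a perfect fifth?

No

A major sixth spans 9 semitones; a perfect fifth spans 7.
The spans differ, so they are not enharmonic equivalents.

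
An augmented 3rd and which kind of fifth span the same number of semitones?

doubly diminished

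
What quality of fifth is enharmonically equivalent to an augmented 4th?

diminished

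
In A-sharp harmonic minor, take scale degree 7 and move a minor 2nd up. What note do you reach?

A#

Scale degree 7 of A# harmonic minor is G##.
A minor second (1 semitone) above G## lands on the letter A, giving A#.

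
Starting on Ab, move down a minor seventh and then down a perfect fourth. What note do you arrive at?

A minor seventh down from Ab is Bb (letter B, 10 semitones down).
A perfect fourth down from Bb is F (letter F, 5 semitones down).

F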